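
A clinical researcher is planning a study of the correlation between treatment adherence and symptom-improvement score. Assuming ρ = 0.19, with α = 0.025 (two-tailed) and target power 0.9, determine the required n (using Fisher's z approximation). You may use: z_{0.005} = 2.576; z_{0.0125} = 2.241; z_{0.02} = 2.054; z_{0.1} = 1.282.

n = 339

Fisher's z: C = ½·ln((1+r)/(1−r)) = ½·ln(1.4691) = 0.1923.
n = ((z_{α/2} + z_β)/C)² + 3.
(2.241 + 1.282) / 0.1923 = 3.523 / 0.1923 = 18.320.
n = 18.320² + 3 = 335.63 + 3 = 338.6.
Round up.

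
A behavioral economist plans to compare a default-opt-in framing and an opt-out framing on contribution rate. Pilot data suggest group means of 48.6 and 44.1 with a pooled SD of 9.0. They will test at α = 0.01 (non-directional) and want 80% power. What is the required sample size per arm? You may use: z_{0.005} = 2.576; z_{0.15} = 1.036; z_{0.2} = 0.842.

n = 94 per group

Cohen's d = |M₁ − M₂| / SD_pooled = |48.6 − 44.1| / 9.0 = 4.5 / 9.0 = 0.500.
For two independent groups with equal n: n = 2·((z_{α/2} + z_β) / d)².
z_{α/2} + z_β = 2.576 + 0.842 = 3.418.
n = 2 × (3.418 / 0.500)² = 2 × 6.836² = 2 × 46.73 = 93.5.
Round up to the next whole participant.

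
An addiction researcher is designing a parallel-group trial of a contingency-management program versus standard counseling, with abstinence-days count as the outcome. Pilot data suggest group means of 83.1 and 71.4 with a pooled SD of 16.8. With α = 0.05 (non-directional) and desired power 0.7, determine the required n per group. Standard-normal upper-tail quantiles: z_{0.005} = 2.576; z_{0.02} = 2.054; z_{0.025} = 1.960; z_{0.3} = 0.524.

n = 26 per group

Cohen's d = |M₁ − M₂| / SD_pooled = |83.1 − 71.4| / 16.8 = 11.7 / 16.8 = 0.696.
For two independent groups with equal n: n = 2·((z_{α/2} + z_β) / d)².
z_{α/2} + z_β = 1.960 + 0.524 = 2.484.
n = 2 × (2.484 / 0.696)² = 2 × 3.569² = 2 × 12.74 = 25.5.
Round up to the next whole participant.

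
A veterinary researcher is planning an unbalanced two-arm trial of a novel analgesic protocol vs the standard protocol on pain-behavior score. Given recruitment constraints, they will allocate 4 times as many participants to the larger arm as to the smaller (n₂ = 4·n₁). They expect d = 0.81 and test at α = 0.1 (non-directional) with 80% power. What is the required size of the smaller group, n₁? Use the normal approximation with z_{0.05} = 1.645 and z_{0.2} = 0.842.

With allocation ratio k = n₂/n₁ = 4, Var(x̄₁−x̄₂) = σ²(1/n₁ + 1/(k·n₁)) = σ²·(k+1)/(k·n₁).
So n₁ = (1 + 1/k)·((z_{α/2} + z_β)/d)² = 1.250 × (2.487/0.81)².
n₁ = 1.250 × 9.43 = 11.8.
Round up: n₁ = 12, giving n₂ = 4 × 12 = 48.

n₁ = 12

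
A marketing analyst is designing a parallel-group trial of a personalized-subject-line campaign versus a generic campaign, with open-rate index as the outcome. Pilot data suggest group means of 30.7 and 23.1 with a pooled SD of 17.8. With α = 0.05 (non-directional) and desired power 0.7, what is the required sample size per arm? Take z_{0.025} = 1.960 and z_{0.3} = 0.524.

n = 68 per group

Cohen's d = |M₁ − M₂| / SD_pooled = |30.7 − 23.1| / 17.8 = 7.6 / 17.8 = 0.427.
For two independent groups with equal n: n = 2·((z_{α/2} + z_β) / d)².
z_{α/2} + z_β = 1.960 + 0.524 = 2.484.
n = 2 × (2.484 / 0.427)² = 2 × 5.817² = 2 × 33.84 = 67.7.
Round up to the next whole participant.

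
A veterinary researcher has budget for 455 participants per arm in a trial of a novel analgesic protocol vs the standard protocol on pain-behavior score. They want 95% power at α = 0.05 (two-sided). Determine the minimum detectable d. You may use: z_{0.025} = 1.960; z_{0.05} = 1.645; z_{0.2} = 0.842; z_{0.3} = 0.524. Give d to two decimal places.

d_min ≈ 0.24

For two independent groups of n = 455 each: d_min = (z_{α/2} + z_β)·√(2/n).
z-sum = 1.960 + 1.645 = 3.605.
d_min = 3.605 × √(2/455) = 3.605 × 0.0663 = 0.239.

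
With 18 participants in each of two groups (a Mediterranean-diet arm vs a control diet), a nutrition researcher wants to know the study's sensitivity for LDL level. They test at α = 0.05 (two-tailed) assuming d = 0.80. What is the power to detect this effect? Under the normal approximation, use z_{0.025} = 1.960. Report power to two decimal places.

power ≈ 0.67

For two equal groups, power = Φ(d·√(n/2) − z_{α/2}).
d·√(n/2) = 0.80 × √(18/2) = 0.80 × 3.000 = 2.400.
z_β = 2.400 − 1.960 = 0.440.
Power = Φ(0.440) = 0.670.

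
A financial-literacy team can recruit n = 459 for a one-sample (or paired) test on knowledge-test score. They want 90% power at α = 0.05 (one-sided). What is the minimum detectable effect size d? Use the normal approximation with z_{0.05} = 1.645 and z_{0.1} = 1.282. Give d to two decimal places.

d_min ≈ 0.14

For a single sample (or paired design) of n = 459: d_min = (z_{α} + z_β)/√n.
z-sum = 1.645 + 1.282 = 2.927.
d_min = 2.927 / √459 = 2.927 / 21.424 = 0.137.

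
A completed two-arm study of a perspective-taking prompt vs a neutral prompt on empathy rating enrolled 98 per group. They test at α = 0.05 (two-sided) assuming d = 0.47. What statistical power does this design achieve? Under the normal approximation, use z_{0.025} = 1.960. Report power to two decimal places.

For two equal groups, power = Φ(d·√(n/2) − z_{α/2}).
d·√(n/2) = 0.47 × √(98/2) = 0.47 × 7.000 = 3.290.
z_β = 3.290 − 1.960 = 1.330.
Power = Φ(1.330) = 0.908.

power ≈ 0.91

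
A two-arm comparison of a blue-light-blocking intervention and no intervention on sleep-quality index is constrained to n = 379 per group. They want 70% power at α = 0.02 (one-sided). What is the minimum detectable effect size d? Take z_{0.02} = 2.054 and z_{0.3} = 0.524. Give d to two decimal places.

For two independent groups of n = 379 each: d_min = (z_{α} + z_β)·√(2/n).
z-sum = 2.054 + 0.524 = 2.578.
d_min = 2.578 × √(2/379) = 2.578 × 0.0726 = 0.187.

d_min ≈ 0.19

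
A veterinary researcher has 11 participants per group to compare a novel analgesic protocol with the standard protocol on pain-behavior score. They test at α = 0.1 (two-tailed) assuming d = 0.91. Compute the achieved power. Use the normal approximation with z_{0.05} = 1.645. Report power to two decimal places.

For two equal groups, power = Φ(d·√(n/2) − z_{α/2}).
d·√(n/2) = 0.91 × √(11/2) = 0.91 × 2.345 = 2.134.
z_β = 2.134 − 1.645 = 0.489.
Power = Φ(0.489) = 0.688.

power ≈ 0.69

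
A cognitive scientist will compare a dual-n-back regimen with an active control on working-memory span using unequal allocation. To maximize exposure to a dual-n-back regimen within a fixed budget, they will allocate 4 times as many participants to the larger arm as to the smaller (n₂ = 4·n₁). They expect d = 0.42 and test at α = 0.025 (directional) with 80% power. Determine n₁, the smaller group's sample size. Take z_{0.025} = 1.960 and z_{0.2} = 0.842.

With allocation ratio k = n₂/n₁ = 4, Var(x̄₁−x̄₂) = σ²(1/n₁ + 1/(k·n₁)) = σ²·(k+1)/(k·n₁).
So n₁ = (1 + 1/k)·((z_{α} + z_β)/d)² = 1.250 × (2.802/0.42)².
n₁ = 1.250 × 44.51 = 55.6.
Round up: n₁ = 56, giving n₂ = 4 × 56 = 224.

n₁ = 56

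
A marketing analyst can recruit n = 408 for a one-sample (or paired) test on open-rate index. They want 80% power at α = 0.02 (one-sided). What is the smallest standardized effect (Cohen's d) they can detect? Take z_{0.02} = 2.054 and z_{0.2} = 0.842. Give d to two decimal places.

For a single sample (or paired design) of n = 408: d_min = (z_{α} + z_β)/√n.
z-sum = 2.054 + 0.842 = 2.896.
d_min = 2.896 / √408 = 2.896 / 20.199 = 0.143.

d_min ≈ 0.14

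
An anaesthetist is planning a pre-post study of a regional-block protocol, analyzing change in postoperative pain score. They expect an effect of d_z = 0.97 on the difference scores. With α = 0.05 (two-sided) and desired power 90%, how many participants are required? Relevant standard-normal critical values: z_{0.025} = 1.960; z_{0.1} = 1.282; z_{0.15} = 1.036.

For a paired (one-sample on differences) test: n = ((z_{α/2} + z_β) / d)².
z_{α/2} + z_β = 1.960 + 1.282 = 3.242.
n = (3.242 / 0.97)² = 3.342² = 11.17.
Round up.

n = 12 pairs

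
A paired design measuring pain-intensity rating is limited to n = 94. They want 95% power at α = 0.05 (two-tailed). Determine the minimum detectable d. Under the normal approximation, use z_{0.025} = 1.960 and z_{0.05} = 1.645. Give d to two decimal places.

For a single sample (or paired design) of n = 94: d_min = (z_{α/2} + z_β)/√n.
z-sum = 1.960 + 1.645 = 3.605.
d_min = 3.605 / √94 = 3.605 / 9.695 = 0.372.

d_min ≈ 0.37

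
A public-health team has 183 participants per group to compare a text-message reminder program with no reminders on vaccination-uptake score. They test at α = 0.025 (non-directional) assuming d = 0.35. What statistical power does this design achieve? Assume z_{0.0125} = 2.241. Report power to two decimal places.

For two equal groups, power = Φ(d·√(n/2) − z_{α/2}).
d·√(n/2) = 0.35 × √(183/2) = 0.35 × 9.566 = 3.348.
z_β = 3.348 − 2.241 = 1.107.
Power = Φ(1.107) = 0.866.

power ≈ 0.87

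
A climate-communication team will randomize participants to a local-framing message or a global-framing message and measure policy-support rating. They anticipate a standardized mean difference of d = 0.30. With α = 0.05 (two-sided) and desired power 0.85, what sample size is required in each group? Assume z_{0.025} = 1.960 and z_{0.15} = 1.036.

n = 200 per group

For two independent groups with equal n: n = 2·((z_{α/2} + z_β) / d)².
z_{α/2} + z_β = 1.960 + 1.036 = 2.996.
n = 2 × (2.996 / 0.30)² = 2 × 9.987² = 2 × 99.73 = 199.5.
Round up to the next whole participant.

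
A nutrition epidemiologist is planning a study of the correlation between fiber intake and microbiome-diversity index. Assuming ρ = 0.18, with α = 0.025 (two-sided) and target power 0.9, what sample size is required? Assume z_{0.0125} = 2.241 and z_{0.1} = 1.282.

Fisher's z: C = ½·ln((1+r)/(1−r)) = ½·ln(1.4390) = 0.1820.
n = ((z_{α/2} + z_β)/C)² + 3.
(2.241 + 1.282) / 0.1820 = 3.523 / 0.1820 = 19.357.
n = 19.357² + 3 = 374.70 + 3 = 377.7.
Round up.

n = 378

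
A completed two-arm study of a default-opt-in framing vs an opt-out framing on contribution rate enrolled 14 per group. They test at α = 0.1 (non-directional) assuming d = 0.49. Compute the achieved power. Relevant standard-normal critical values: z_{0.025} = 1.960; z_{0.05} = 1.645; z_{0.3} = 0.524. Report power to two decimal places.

For two equal groups, power = Φ(d·√(n/2) − z_{α/2}).
d·√(n/2) = 0.49 × √(14/2) = 0.49 × 2.646 = 1.296.
z_β = 1.296 − 1.645 = -0.349.
Power = Φ(-0.349) = 0.364.

power ≈ 0.36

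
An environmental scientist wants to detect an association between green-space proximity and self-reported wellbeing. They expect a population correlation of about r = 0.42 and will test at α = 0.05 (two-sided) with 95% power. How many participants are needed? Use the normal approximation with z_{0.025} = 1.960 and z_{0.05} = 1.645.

n = 68

Fisher's z: C = ½·ln((1+r)/(1−r)) = ½·ln(2.4483) = 0.4477.
n = ((z_{α/2} + z_β)/C)² + 3.
(1.960 + 1.645) / 0.4477 = 3.605 / 0.4477 = 8.052.
n = 8.052² + 3 = 64.84 + 3 = 67.8.
Round up.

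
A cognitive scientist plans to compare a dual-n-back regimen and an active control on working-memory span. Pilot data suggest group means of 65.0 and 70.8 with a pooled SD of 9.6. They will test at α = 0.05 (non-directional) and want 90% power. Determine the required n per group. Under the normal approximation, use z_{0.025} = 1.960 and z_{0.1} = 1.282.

Cohen's d = |M₁ − M₂| / SD_pooled = |65.0 − 70.8| / 9.6 = 5.8 / 9.6 = 0.604.
For two independent groups with equal n: n = 2·((z_{α/2} + z_β) / d)².
z_{α/2} + z_β = 1.960 + 1.282 = 3.242.
n = 2 × (3.242 / 0.604)² = 2 × 5.368² = 2 × 28.81 = 57.6.
Round up to the next whole participant.

n = 58 per group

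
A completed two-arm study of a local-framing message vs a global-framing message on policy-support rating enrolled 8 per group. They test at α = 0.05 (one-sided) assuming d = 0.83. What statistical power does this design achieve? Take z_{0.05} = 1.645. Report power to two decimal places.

For two equal groups, power = Φ(d·√(n/2) − z_{α}).
d·√(n/2) = 0.83 × √(8/2) = 0.83 × 2.000 = 1.660.
z_β = 1.660 − 1.645 = 0.015.
Power = Φ(0.015) = 0.506.

power ≈ 0.51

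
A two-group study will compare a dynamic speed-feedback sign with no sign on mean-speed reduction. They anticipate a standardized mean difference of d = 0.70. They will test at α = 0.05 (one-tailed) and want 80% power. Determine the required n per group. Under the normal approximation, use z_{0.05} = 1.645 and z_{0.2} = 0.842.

For two independent groups with equal n: n = 2·((z_{α} + z_β) / d)².
z_{α} + z_β = 1.645 + 0.842 = 2.487.
n = 2 × (2.487 / 0.70)² = 2 × 3.553² = 2 × 12.62 = 25.2.
Round up to the next whole participant.

n = 26 per group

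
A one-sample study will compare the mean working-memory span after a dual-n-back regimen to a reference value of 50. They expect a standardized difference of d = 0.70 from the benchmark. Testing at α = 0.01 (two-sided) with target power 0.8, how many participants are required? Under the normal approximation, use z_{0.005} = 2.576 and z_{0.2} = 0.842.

For a one-sample test: n = ((z_{α/2} + z_β) / d)².
z_{α/2} + z_β = 2.576 + 0.842 = 3.418.
n = (3.418 / 0.70)² = 4.883² = 23.84.
Round up.

n = 24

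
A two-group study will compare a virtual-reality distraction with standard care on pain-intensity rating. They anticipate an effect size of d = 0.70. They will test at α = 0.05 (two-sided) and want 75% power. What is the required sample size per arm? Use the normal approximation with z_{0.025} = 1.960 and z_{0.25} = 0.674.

n = 29 per group

For two independent groups with equal n: n = 2·((z_{α/2} + z_β) / d)².
z_{α/2} + z_β = 1.960 + 0.674 = 2.634.
n = 2 × (2.634 / 0.70)² = 2 × 3.763² = 2 × 14.16 = 28.3.
Round up to the next whole participant.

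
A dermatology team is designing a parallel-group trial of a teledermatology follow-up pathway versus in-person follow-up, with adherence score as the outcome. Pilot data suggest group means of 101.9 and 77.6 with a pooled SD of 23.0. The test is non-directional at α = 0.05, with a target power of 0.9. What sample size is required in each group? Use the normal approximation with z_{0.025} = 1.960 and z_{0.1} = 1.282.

n = 19 per group

Cohen's d = |M₁ − M₂| / SD_pooled = |101.9 − 77.6| / 23.0 = 24.3 / 23.0 = 1.057.
For two independent groups with equal n: n = 2·((z_{α/2} + z_β) / d)².
z_{α/2} + z_β = 1.960 + 1.282 = 3.242.
n = 2 × (3.242 / 1.057)² = 2 × 3.067² = 2 × 9.41 = 18.8.
Round up to the next whole participant.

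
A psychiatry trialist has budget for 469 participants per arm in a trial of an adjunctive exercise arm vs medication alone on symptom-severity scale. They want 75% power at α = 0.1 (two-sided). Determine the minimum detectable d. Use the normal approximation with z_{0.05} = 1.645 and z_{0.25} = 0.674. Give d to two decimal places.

d_min ≈ 0.15

For two independent groups of n = 469 each: d_min = (z_{α/2} + z_β)·√(2/n).
z-sum = 1.645 + 0.674 = 2.319.
d_min = 2.319 × √(2/469) = 2.319 × 0.0653 = 0.151.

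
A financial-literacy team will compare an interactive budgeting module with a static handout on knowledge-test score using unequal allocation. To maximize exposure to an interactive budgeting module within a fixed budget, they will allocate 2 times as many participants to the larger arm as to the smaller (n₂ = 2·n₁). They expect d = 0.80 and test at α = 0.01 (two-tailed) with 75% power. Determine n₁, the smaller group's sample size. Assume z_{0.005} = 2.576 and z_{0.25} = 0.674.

n₁ = 25

With allocation ratio k = n₂/n₁ = 2, Var(x̄₁−x̄₂) = σ²(1/n₁ + 1/(k·n₁)) = σ²·(k+1)/(k·n₁).
So n₁ = (1 + 1/k)·((z_{α/2} + z_β)/d)² = 1.500 × (3.250/0.80)².
n₁ = 1.500 × 16.50 = 24.8.
Round up: n₁ = 25, giving n₂ = 2 × 25 = 50.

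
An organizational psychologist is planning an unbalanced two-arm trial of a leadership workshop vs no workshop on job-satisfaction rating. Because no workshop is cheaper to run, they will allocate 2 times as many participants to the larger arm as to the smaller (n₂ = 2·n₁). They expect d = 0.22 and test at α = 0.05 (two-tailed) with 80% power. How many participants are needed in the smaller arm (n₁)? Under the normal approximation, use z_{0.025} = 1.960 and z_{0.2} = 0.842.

With allocation ratio k = n₂/n₁ = 2, Var(x̄₁−x̄₂) = σ²(1/n₁ + 1/(k·n₁)) = σ²·(k+1)/(k·n₁).
So n₁ = (1 + 1/k)·((z_{α/2} + z_β)/d)² = 1.500 × (2.802/0.22)².
n₁ = 1.500 × 162.21 = 243.3.
Round up: n₁ = 244, giving n₂ = 2 × 244 = 488.

n₁ = 244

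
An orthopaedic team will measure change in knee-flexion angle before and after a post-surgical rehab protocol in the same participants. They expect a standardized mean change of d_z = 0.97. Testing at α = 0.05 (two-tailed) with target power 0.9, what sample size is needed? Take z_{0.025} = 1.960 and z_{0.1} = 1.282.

n = 12 pairs

For a paired (one-sample on differences) test: n = ((z_{α/2} + z_β) / d)².
z_{α/2} + z_β = 1.960 + 1.282 = 3.242.
n = (3.242 / 0.97)² = 3.342² = 11.17.
Round up.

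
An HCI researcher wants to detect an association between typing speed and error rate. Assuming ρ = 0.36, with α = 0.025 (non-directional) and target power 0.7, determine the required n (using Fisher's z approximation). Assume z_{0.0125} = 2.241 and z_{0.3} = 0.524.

n = 57

Fisher's z: C = ½·ln((1+r)/(1−r)) = ½·ln(2.1250) = 0.3769.
n = ((z_{α/2} + z_β)/C)² + 3.
(2.241 + 0.524) / 0.3769 = 2.765 / 0.3769 = 7.336.
n = 7.336² + 3 = 53.82 + 3 = 56.8.
Round up.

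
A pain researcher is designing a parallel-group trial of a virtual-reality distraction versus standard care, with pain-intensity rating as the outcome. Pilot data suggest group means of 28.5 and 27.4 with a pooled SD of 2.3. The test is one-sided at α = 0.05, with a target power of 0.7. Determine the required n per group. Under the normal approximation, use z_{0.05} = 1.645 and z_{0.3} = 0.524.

Cohen's d = |M₁ − M₂| / SD_pooled = |28.5 − 27.4| / 2.3 = 1.1 / 2.3 = 0.478.
For two independent groups with equal n: n = 2·((z_{α} + z_β) / d)².
z_{α} + z_β = 1.645 + 0.524 = 2.169.
n = 2 × (2.169 / 0.478)² = 2 × 4.538² = 2 × 20.59 = 41.2.
Round up to the next whole participant.

n = 42 per group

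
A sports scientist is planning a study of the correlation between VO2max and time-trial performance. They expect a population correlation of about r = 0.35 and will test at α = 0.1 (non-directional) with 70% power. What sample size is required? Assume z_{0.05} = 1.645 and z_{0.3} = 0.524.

n = 39

Fisher's z: C = ½·ln((1+r)/(1−r)) = ½·ln(2.0769) = 0.3654.
n = ((z_{α/2} + z_β)/C)² + 3.
(1.645 + 0.524) / 0.3654 = 2.169 / 0.3654 = 5.936.
n = 5.936² + 3 = 35.24 + 3 = 38.2.
Round up.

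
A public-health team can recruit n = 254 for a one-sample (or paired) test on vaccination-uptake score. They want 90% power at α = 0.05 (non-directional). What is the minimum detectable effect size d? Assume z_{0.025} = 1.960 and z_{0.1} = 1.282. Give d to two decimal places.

For a single sample (or paired design) of n = 254: d_min = (z_{α/2} + z_β)/√n.
z-sum = 1.960 + 1.282 = 3.242.
d_min = 3.242 / √254 = 3.242 / 15.937 = 0.203.

d_min ≈ 0.20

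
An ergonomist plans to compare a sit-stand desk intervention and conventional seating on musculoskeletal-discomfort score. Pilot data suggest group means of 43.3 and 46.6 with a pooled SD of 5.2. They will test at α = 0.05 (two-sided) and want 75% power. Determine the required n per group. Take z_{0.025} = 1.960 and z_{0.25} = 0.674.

Cohen's d = |M₁ − M₂| / SD_pooled = |43.3 − 46.6| / 5.2 = 3.3 / 5.2 = 0.635.
For two independent groups with equal n: n = 2·((z_{α/2} + z_β) / d)².
z_{α/2} + z_β = 1.960 + 0.674 = 2.634.
n = 2 × (2.634 / 0.635)² = 2 × 4.148² = 2 × 17.21 = 34.4.
Round up to the next whole participant.

n = 35 per group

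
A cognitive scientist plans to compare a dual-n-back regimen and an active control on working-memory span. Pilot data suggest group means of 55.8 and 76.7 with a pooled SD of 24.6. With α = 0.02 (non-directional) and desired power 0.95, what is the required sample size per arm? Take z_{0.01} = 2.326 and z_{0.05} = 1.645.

Cohen's d = |M₁ − M₂| / SD_pooled = |55.8 − 76.7| / 24.6 = 20.9 / 24.6 = 0.850.
For two independent groups with equal n: n = 2·((z_{α/2} + z_β) / d)².
z_{α/2} + z_β = 2.326 + 1.645 = 3.971.
n = 2 × (3.971 / 0.850)² = 2 × 4.672² = 2 × 21.83 = 43.7.
Round up to the next whole participant.

n = 44 per group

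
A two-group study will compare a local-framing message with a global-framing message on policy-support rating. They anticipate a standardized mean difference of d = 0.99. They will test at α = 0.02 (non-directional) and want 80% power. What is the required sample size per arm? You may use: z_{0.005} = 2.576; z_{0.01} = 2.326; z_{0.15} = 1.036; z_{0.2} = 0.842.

n = 21 per group

For two independent groups with equal n: n = 2·((z_{α/2} + z_β) / d)².
z_{α/2} + z_β = 2.326 + 0.842 = 3.168.
n = 2 × (3.168 / 0.99)² = 2 × 3.200² = 2 × 10.24 = 20.5.
Round up to the next whole participant.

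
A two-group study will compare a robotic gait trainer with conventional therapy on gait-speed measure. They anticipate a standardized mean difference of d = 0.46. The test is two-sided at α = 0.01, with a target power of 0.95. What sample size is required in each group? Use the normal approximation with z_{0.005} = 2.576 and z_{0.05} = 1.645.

For two independent groups with equal n: n = 2·((z_{α/2} + z_β) / d)².
z_{α/2} + z_β = 2.576 + 1.645 = 4.221.
n = 2 × (4.221 / 0.46)² = 2 × 9.176² = 2 × 84.20 = 168.4.
Round up to the next whole participant.

n = 169 per group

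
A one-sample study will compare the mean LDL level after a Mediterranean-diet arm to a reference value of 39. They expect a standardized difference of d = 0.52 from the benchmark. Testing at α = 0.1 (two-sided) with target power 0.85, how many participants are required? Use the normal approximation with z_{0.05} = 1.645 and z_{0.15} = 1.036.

n = 27

For a one-sample test: n = ((z_{α/2} + z_β) / d)².
z_{α/2} + z_β = 1.645 + 1.036 = 2.681.
n = (2.681 / 0.52)² = 5.156² = 26.58.
Round up.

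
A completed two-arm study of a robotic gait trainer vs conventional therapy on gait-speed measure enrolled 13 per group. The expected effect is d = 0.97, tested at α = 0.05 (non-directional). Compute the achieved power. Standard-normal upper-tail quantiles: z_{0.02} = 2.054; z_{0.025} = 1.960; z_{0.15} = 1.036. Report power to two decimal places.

power ≈ 0.70

For two equal groups, power = Φ(d·√(n/2) − z_{α/2}).
d·√(n/2) = 0.97 × √(13/2) = 0.97 × 2.550 = 2.473.
z_β = 2.473 − 1.960 = 0.513.
Power = Φ(0.513) = 0.696.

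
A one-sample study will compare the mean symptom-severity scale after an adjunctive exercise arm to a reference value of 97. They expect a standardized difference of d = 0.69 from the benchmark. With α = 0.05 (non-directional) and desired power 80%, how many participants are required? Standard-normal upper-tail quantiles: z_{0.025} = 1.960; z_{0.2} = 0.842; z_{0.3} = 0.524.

For a one-sample test: n = ((z_{α/2} + z_β) / d)².
z_{α/2} + z_β = 1.960 + 0.842 = 2.802.
n = (2.802 / 0.69)² = 4.061² = 16.49.
Round up.

n = 17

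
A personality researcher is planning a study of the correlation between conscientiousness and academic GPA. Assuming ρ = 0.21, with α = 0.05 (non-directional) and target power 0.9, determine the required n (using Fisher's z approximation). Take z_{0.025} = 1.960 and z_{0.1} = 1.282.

n = 235

Fisher's z: C = ½·ln((1+r)/(1−r)) = ½·ln(1.5316) = 0.2132.
n = ((z_{α/2} + z_β)/C)² + 3.
(1.960 + 1.282) / 0.2132 = 3.242 / 0.2132 = 15.206.
n = 15.206² + 3 = 231.23 + 3 = 234.2.
Round up.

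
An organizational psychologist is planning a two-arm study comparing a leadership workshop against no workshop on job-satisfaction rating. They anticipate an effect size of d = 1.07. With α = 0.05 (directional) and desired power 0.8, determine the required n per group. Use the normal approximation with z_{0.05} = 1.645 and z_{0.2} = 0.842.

n = 11 per group

For two independent groups with equal n: n = 2·((z_{α} + z_β) / d)².
z_{α} + z_β = 1.645 + 0.842 = 2.487.
n = 2 × (2.487 / 1.07)² = 2 × 2.324² = 2 × 5.40 = 10.8.
Round up to the next whole participant.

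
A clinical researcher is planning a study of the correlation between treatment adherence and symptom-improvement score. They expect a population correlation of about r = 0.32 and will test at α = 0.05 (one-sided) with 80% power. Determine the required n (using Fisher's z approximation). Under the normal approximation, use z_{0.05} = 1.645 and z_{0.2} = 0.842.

Fisher's z: C = ½·ln((1+r)/(1−r)) = ½·ln(1.9412) = 0.3316.
n = ((z_{α} + z_β)/C)² + 3.
(1.645 + 0.842) / 0.3316 = 2.487 / 0.3316 = 7.500.
n = 7.500² + 3 = 56.25 + 3 = 59.2.
Round up.

n = 60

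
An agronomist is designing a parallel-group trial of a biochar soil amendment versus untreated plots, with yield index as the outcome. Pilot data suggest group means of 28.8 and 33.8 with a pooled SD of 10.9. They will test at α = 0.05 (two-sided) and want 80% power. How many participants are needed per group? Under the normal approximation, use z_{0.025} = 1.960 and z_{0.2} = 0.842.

Cohen's d = |M₁ − M₂| / SD_pooled = |28.8 − 33.8| / 10.9 = 5.0 / 10.9 = 0.459.
For two independent groups with equal n: n = 2·((z_{α/2} + z_β) / d)².
z_{α/2} + z_β = 1.960 + 0.842 = 2.802.
n = 2 × (2.802 / 0.459)² = 2 × 6.105² = 2 × 37.27 = 74.5.
Round up to the next whole participant.

n = 75 per group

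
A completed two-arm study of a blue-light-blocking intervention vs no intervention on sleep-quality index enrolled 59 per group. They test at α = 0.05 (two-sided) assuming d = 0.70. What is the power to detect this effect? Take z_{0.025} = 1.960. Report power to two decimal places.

power ≈ 0.97

For two equal groups, power = Φ(d·√(n/2) − z_{α/2}).
d·√(n/2) = 0.70 × √(59/2) = 0.70 × 5.431 = 3.802.
z_β = 3.802 − 1.960 = 1.842.
Power = Φ(1.842) = 0.967.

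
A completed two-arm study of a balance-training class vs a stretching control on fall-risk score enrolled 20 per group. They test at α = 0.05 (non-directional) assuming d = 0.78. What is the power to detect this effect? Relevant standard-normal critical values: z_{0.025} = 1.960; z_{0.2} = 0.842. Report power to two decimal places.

For two equal groups, power = Φ(d·√(n/2) − z_{α/2}).
d·√(n/2) = 0.78 × √(20/2) = 0.78 × 3.162 = 2.467.
z_β = 2.467 − 1.960 = 0.507.
Power = Φ(0.507) = 0.694.

power ≈ 0.69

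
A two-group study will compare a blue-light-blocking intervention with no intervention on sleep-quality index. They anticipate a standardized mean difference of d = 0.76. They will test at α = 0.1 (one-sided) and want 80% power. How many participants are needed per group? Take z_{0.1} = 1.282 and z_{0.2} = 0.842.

For two independent groups with equal n: n = 2·((z_{α} + z_β) / d)².
z_{α} + z_β = 1.282 + 0.842 = 2.124.
n = 2 × (2.124 / 0.76)² = 2 × 2.795² = 2 × 7.81 = 15.6.
Round up to the next whole participant.

n = 16 per group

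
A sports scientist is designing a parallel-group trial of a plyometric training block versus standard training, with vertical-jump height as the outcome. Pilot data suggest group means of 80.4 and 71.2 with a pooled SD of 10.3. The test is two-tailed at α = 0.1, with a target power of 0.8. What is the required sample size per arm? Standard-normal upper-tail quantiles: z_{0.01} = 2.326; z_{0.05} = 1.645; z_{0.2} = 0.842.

Cohen's d = |M₁ − M₂| / SD_pooled = |80.4 − 71.2| / 10.3 = 9.2 / 10.3 = 0.893.
For two independent groups with equal n: n = 2·((z_{α/2} + z_β) / d)².
z_{α/2} + z_β = 1.645 + 0.842 = 2.487.
n = 2 × (2.487 / 0.893)² = 2 × 2.785² = 2 × 7.76 = 15.5.
Round up to the next whole participant.

n = 16 per group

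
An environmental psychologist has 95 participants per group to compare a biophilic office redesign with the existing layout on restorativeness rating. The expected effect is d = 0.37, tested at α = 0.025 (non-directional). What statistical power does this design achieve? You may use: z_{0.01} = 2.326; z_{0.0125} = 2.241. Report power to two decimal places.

For two equal groups, power = Φ(d·√(n/2) − z_{α/2}).
d·√(n/2) = 0.37 × √(95/2) = 0.37 × 6.892 = 2.550.
z_β = 2.550 − 2.241 = 0.309.
Power = Φ(0.309) = 0.621.

power ≈ 0.62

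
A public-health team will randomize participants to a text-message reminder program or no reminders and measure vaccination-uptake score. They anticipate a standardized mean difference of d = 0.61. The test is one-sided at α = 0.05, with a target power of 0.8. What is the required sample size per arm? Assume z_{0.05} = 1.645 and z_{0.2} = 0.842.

n = 34 per group

For two independent groups with equal n: n = 2·((z_{α} + z_β) / d)².
z_{α} + z_β = 1.645 + 0.842 = 2.487.
n = 2 × (2.487 / 0.61)² = 2 × 4.077² = 2 × 16.62 = 33.2.
Round up to the next whole participant.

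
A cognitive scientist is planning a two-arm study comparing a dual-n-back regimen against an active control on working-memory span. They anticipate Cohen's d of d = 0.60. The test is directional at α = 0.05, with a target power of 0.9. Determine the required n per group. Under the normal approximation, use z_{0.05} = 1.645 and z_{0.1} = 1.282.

n = 48 per group

For two independent groups with equal n: n = 2·((z_{α} + z_β) / d)².
z_{α} + z_β = 1.645 + 1.282 = 2.927.
n = 2 × (2.927 / 0.60)² = 2 × 4.878² = 2 × 23.80 = 47.6.
Round up to the next whole participant.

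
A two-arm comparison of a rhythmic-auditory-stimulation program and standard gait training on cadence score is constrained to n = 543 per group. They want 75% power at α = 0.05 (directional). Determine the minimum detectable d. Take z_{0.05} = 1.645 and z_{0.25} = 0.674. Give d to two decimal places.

d_min ≈ 0.14

For two independent groups of n = 543 each: d_min = (z_{α} + z_β)·√(2/n).
z-sum = 1.645 + 0.674 = 2.319.
d_min = 2.319 × √(2/543) = 2.319 × 0.0607 = 0.141.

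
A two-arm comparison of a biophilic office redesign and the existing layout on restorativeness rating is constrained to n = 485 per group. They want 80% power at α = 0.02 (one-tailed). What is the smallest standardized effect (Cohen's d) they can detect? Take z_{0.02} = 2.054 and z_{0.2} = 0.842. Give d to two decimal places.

d_min ≈ 0.19

For two independent groups of n = 485 each: d_min = (z_{α} + z_β)·√(2/n).
z-sum = 2.054 + 0.842 = 2.896.
d_min = 2.896 × √(2/485) = 2.896 × 0.0642 = 0.186.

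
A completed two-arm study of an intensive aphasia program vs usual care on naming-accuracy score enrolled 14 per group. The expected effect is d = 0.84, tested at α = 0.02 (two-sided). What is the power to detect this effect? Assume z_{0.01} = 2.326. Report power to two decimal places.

For two equal groups, power = Φ(d·√(n/2) − z_{α/2}).
d·√(n/2) = 0.84 × √(14/2) = 0.84 × 2.646 = 2.222.
z_β = 2.222 − 2.326 = -0.104.
Power = Φ(-0.104) = 0.459.

power ≈ 0.46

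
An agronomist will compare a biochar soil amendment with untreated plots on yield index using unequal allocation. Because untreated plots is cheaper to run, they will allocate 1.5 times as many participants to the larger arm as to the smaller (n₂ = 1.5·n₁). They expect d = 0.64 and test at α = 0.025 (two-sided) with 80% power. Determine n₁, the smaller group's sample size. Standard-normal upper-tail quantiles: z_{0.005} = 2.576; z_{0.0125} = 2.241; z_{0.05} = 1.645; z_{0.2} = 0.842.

n₁ = 39

With allocation ratio k = n₂/n₁ = 1.5, Var(x̄₁−x̄₂) = σ²(1/n₁ + 1/(k·n₁)) = σ²·(k+1)/(k·n₁).
So n₁ = (1 + 1/k)·((z_{α/2} + z_β)/d)² = 1.667 × (3.083/0.64)².
n₁ = 1.667 × 23.21 = 38.7.
Round up: n₁ = 39, giving n₂ = ⌈1.5 × 39⌉ = ⌈58.5⌉ = 59.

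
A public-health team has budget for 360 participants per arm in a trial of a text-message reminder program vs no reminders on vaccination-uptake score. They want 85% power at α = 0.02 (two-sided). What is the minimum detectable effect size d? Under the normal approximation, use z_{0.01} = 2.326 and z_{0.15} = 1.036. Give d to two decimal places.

d_min ≈ 0.25

For two independent groups of n = 360 each: d_min = (z_{α/2} + z_β)·√(2/n).
z-sum = 2.326 + 1.036 = 3.362.
d_min = 3.362 × √(2/360) = 3.362 × 0.0745 = 0.251.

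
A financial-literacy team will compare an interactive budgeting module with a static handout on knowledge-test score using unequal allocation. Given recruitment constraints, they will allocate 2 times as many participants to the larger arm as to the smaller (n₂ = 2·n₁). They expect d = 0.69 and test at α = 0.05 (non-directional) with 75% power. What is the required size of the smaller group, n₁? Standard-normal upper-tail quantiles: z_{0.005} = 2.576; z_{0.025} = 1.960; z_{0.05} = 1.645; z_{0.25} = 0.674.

n₁ = 22

With allocation ratio k = n₂/n₁ = 2, Var(x̄₁−x̄₂) = σ²(1/n₁ + 1/(k·n₁)) = σ²·(k+1)/(k·n₁).
So n₁ = (1 + 1/k)·((z_{α/2} + z_β)/d)² = 1.500 × (2.634/0.69)².
n₁ = 1.500 × 14.57 = 21.9.
Round up: n₁ = 22, giving n₂ = 2 × 22 = 44.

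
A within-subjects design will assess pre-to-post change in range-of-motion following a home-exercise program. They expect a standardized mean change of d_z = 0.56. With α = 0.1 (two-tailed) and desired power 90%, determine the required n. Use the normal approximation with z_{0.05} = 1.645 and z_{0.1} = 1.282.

For a paired (one-sample on differences) test: n = ((z_{α/2} + z_β) / d)².
z_{α/2} + z_β = 1.645 + 1.282 = 2.927.
n = (2.927 / 0.56)² = 5.227² = 27.32.
Round up.

n = 28 pairs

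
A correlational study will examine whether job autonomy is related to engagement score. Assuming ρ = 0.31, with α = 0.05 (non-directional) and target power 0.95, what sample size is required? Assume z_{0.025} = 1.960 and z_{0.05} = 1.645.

n = 130

Fisher's z: C = ½·ln((1+r)/(1−r)) = ½·ln(1.8986) = 0.3205.
n = ((z_{α/2} + z_β)/C)² + 3.
(1.960 + 1.645) / 0.3205 = 3.605 / 0.3205 = 11.248.
n = 11.248² + 3 = 126.52 + 3 = 129.5.
Round up.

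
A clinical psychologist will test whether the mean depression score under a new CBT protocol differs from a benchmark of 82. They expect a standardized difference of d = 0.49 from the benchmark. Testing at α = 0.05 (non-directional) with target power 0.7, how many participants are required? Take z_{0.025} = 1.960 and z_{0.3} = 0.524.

For a one-sample test: n = ((z_{α/2} + z_β) / d)².
z_{α/2} + z_β = 1.960 + 0.524 = 2.484.
n = (2.484 / 0.49)² = 5.069² = 25.70.
Round up.

n = 26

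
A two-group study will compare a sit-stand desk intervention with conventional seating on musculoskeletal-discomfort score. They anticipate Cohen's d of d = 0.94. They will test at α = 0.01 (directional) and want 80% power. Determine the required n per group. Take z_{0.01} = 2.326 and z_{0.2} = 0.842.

n = 23 per group

For two independent groups with equal n: n = 2·((z_{α} + z_β) / d)².
z_{α} + z_β = 2.326 + 0.842 = 3.168.
n = 2 × (3.168 / 0.94)² = 2 × 3.370² = 2 × 11.36 = 22.7.
Round up to the next whole participant.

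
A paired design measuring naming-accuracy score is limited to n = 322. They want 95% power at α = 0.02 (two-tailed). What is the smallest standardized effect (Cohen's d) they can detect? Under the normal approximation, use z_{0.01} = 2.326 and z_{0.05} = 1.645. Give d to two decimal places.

For a single sample (or paired design) of n = 322: d_min = (z_{α/2} + z_β)/√n.
z-sum = 2.326 + 1.645 = 3.971.
d_min = 3.971 / √322 = 3.971 / 17.944 = 0.221.

d_min ≈ 0.22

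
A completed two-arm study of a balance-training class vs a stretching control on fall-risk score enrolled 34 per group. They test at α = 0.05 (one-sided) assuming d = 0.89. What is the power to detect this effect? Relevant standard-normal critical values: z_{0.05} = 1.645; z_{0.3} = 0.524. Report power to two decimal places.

power ≈ 0.98

For two equal groups, power = Φ(d·√(n/2) − z_{α}).
d·√(n/2) = 0.89 × √(34/2) = 0.89 × 4.123 = 3.670.
z_β = 3.670 − 1.645 = 2.025.
Power = Φ(2.025) = 0.979.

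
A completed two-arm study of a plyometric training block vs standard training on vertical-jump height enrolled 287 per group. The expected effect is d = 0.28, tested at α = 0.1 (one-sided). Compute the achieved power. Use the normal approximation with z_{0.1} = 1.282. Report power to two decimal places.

power ≈ 0.98

For two equal groups, power = Φ(d·√(n/2) − z_{α}).
d·√(n/2) = 0.28 × √(287/2) = 0.28 × 11.979 = 3.354.
z_β = 3.354 − 1.282 = 2.072.
Power = Φ(2.072) = 0.981.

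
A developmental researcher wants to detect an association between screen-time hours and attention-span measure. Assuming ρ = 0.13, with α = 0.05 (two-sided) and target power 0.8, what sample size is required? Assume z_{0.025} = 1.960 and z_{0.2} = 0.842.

n = 463

Fisher's z: C = ½·ln((1+r)/(1−r)) = ½·ln(1.2989) = 0.1307.
n = ((z_{α/2} + z_β)/C)² + 3.
(1.960 + 0.842) / 0.1307 = 2.802 / 0.1307 = 21.438.
n = 21.438² + 3 = 459.61 + 3 = 462.6.
Round up.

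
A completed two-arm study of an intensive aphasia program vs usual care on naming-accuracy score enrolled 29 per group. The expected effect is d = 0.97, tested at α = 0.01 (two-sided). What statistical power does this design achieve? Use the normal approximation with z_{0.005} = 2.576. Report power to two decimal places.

For two equal groups, power = Φ(d·√(n/2) − z_{α/2}).
d·√(n/2) = 0.97 × √(29/2) = 0.97 × 3.808 = 3.694.
z_β = 3.694 − 2.576 = 1.118.
Power = Φ(1.118) = 0.868.

power ≈ 0.87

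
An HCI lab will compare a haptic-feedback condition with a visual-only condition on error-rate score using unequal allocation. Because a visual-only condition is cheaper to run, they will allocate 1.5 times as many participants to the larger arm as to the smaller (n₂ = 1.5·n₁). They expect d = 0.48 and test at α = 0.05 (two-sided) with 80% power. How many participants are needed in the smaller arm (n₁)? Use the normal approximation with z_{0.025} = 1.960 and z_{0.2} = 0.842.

n₁ = 57

With allocation ratio k = n₂/n₁ = 1.5, Var(x̄₁−x̄₂) = σ²(1/n₁ + 1/(k·n₁)) = σ²·(k+1)/(k·n₁).
So n₁ = (1 + 1/k)·((z_{α/2} + z_β)/d)² = 1.667 × (2.802/0.48)².
n₁ = 1.667 × 34.08 = 56.8.
Round up: n₁ = 57, giving n₂ = ⌈1.5 × 57⌉ = ⌈85.5⌉ = 86.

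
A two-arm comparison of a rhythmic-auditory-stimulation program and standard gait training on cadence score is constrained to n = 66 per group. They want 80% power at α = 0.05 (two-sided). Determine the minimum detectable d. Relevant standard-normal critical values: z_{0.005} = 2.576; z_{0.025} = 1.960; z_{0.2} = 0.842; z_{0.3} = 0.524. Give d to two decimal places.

For two independent groups of n = 66 each: d_min = (z_{α/2} + z_β)·√(2/n).
z-sum = 1.960 + 0.842 = 2.802.
d_min = 2.802 × √(2/66) = 2.802 × 0.1741 = 0.488.

d_min ≈ 0.49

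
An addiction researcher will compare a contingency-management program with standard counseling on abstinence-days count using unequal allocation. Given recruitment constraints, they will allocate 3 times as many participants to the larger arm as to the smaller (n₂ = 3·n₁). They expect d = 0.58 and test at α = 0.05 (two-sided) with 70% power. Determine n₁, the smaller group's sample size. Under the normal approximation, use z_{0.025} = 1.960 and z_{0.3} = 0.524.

With allocation ratio k = n₂/n₁ = 3, Var(x̄₁−x̄₂) = σ²(1/n₁ + 1/(k·n₁)) = σ²·(k+1)/(k·n₁).
So n₁ = (1 + 1/k)·((z_{α/2} + z_β)/d)² = 1.333 × (2.484/0.58)².
n₁ = 1.333 × 18.34 = 24.5.
Round up: n₁ = 25, giving n₂ = 3 × 25 = 75.

n₁ = 25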